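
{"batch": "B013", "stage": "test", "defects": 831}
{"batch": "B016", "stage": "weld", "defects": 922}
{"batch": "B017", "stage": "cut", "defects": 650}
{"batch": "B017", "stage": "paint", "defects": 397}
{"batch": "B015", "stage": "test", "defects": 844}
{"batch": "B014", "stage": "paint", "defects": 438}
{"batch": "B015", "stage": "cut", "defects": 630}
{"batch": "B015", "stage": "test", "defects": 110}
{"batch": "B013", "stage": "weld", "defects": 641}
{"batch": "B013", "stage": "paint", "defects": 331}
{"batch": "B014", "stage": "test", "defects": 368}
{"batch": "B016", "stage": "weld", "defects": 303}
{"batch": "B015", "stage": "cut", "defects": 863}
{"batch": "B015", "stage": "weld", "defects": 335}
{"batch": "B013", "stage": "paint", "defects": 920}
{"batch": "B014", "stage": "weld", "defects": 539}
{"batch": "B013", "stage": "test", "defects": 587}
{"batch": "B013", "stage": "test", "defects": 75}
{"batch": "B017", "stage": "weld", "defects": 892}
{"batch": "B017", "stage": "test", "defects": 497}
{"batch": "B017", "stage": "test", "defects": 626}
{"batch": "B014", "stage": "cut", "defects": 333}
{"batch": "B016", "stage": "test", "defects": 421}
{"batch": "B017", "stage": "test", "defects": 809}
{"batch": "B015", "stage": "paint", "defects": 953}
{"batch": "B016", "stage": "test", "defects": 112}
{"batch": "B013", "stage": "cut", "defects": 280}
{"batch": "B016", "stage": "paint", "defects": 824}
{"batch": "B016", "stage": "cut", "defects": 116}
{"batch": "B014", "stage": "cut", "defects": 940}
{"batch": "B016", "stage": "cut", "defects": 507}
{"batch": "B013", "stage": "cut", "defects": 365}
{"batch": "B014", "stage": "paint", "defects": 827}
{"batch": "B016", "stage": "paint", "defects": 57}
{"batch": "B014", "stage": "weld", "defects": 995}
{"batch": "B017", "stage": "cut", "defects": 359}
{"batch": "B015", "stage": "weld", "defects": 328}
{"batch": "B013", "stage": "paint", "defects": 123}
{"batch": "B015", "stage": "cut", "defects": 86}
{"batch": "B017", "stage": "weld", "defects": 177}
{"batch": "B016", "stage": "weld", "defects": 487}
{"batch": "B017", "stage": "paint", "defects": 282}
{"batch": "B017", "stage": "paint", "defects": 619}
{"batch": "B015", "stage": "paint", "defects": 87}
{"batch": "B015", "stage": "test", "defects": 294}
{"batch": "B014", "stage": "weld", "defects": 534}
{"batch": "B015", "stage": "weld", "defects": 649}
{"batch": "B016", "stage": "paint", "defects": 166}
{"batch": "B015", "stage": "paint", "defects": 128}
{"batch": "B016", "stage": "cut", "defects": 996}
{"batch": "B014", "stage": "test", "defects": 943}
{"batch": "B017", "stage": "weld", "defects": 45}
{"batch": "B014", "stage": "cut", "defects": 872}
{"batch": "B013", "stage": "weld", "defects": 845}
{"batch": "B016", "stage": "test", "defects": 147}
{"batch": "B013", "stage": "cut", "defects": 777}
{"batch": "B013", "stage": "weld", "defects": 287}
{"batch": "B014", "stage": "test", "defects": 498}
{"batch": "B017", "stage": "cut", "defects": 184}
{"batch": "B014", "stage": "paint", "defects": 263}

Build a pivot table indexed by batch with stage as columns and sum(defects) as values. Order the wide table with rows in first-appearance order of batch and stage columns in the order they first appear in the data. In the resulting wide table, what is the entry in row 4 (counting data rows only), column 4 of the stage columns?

With rows in first-appearance order of batch, row 4 is batch=B015. stage columns in first-appearance order: test, weld, cut, paint; column 4 is paint.
Long rows with batch=B015, stage=paint: 953 + 87 + 128 = 1168.

1168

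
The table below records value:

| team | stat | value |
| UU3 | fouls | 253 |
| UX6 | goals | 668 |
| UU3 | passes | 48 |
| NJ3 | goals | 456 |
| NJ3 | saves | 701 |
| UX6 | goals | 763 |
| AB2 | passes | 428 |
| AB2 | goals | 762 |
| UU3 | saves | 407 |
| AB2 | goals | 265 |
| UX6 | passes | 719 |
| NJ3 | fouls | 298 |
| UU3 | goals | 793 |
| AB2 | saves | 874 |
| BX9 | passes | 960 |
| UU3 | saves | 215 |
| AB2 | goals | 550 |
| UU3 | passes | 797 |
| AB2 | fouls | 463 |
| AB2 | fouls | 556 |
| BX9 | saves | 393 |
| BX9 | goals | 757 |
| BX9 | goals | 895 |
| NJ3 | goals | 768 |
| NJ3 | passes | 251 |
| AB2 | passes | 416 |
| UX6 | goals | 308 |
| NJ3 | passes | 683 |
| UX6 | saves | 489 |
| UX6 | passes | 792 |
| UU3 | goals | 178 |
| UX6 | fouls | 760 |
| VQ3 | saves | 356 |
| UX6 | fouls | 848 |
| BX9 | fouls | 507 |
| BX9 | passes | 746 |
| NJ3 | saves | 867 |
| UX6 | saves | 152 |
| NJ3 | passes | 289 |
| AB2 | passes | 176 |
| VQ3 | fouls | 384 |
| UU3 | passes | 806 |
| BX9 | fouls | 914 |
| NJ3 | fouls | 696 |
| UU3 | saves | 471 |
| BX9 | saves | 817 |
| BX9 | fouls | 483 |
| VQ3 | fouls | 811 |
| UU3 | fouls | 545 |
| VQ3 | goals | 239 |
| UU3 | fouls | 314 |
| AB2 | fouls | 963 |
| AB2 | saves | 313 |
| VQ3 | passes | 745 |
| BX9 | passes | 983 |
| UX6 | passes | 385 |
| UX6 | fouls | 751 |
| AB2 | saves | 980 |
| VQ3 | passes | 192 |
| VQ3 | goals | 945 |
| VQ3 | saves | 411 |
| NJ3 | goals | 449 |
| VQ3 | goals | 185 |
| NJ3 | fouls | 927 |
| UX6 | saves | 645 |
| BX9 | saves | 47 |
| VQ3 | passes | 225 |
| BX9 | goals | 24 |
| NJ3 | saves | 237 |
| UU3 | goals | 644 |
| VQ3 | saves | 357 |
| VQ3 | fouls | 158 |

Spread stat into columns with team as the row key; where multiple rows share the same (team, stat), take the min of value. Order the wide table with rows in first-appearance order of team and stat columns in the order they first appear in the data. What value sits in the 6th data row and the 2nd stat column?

185

With rows in first-appearance order of team, row 6 is team=VQ3. stat columns in first-appearance order: fouls, goals, passes, saves; column 2 is goals.
Long rows with team=VQ3, stat=goals: min(239, 945, 185) = 185.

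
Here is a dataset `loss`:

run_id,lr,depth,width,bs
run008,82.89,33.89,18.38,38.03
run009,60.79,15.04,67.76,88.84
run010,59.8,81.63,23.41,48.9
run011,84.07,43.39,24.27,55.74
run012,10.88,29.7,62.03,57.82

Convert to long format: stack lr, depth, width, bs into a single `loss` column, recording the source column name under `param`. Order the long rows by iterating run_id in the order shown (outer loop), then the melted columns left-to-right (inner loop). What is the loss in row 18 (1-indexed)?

20 rows total (5 × 4). Row 18: index ⌊(18-1)/4⌋ = 4 into run_id → run012; (18-1) mod 4 = 1 into the melted columns → depth.
So row 18 is (run012, depth, 29.7); loss = 29.7.

29.7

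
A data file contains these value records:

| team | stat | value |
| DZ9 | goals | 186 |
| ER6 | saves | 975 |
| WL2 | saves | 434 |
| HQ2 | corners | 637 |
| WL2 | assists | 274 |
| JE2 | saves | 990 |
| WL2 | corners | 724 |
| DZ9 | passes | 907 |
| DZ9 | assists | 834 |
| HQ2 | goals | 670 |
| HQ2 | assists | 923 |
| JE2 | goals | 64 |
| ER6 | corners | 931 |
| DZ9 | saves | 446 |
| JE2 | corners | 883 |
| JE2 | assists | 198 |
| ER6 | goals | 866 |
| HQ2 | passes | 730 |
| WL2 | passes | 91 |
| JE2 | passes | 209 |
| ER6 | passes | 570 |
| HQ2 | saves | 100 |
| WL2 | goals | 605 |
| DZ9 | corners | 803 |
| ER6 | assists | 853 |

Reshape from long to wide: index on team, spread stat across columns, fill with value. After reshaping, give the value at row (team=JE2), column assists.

198

Wide layout: rows indexed by team, columns are the 5 distinct stat values (goals, saves, corners, assists, passes).
Cell (team=JE2, stat=assists) draws from the long row where team=JE2 and stat=assists, which has value=198.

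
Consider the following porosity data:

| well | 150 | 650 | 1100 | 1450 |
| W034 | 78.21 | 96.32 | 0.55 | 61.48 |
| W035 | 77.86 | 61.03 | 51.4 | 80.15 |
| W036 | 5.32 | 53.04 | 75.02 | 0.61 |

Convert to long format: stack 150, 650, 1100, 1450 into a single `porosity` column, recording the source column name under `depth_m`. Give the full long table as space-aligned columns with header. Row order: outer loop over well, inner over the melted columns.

Each (well, column) pair becomes one row: 3 × 4 = 12 rows.
For example, (W034, 150) → porosity=78.21.

well  depth_m  porosity
W034  150      78.21   
W034  650      96.32   
W034  1100     0.55    
W034  1450     61.48   
W035  150      77.86   
W035  650      61.03   
W035  1100     51.4    
W035  1450     80.15   
W036  150      5.32    
W036  650      53.04   
W036  1100     75.02   
W036  1450     0.61    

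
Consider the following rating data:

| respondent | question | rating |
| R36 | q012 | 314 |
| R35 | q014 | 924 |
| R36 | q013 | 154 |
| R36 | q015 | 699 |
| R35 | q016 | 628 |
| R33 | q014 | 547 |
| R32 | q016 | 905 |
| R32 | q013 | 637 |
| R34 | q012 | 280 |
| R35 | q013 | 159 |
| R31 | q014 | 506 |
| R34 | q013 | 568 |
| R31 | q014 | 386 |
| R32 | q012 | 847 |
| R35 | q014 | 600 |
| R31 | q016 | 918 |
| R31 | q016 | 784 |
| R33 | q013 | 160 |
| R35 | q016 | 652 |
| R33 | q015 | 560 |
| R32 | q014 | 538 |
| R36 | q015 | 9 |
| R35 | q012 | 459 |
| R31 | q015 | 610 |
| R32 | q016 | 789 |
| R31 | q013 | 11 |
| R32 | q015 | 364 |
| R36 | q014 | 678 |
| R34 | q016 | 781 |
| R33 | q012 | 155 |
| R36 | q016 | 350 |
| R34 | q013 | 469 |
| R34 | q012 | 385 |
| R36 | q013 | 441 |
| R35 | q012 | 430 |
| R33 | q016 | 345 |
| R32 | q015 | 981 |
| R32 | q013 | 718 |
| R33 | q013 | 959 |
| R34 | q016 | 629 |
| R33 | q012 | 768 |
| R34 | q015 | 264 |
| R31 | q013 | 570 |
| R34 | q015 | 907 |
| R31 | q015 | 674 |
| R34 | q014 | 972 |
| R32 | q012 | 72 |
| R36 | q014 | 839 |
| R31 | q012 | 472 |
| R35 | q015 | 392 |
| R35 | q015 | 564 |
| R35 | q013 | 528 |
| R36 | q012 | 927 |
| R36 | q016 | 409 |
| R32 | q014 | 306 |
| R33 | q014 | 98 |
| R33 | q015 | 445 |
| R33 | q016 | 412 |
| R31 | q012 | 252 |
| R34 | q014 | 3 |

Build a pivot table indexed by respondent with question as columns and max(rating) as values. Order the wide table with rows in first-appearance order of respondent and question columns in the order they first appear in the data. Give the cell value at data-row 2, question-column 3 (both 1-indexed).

With rows in first-appearance order of respondent, row 2 is respondent=R35. question columns in first-appearance order: q012, q014, q013, q015, q016; column 3 is q013.
Long rows with respondent=R35, question=q013: max(159, 528) = 528.

528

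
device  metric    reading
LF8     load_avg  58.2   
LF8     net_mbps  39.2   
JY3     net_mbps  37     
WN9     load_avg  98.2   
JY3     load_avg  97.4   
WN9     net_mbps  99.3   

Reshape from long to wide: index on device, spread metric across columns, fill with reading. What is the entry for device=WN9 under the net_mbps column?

Wide layout: rows indexed by device, columns are the 2 distinct metric values (load_avg, net_mbps).
Cell (device=WN9, metric=net_mbps) draws from the long row where device=WN9 and metric=net_mbps, which has reading=99.3.

99.3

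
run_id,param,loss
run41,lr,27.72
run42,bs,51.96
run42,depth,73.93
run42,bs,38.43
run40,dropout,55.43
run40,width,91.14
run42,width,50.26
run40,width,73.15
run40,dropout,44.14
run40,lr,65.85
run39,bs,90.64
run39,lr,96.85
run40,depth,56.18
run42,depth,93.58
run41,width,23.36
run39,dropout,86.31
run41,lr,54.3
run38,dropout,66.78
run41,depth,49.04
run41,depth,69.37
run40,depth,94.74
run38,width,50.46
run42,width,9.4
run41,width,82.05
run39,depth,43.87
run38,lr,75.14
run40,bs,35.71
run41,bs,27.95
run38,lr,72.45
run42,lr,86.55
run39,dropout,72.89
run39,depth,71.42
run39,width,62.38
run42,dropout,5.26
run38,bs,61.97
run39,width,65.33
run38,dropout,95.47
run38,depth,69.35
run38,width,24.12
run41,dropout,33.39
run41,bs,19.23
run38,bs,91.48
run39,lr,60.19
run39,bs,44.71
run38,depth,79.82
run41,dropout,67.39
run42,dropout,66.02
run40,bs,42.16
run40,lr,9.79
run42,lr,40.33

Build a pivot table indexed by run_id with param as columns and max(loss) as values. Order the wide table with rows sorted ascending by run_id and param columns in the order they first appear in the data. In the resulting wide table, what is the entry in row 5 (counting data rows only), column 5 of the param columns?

With rows sorted ascending by run_id, row 5 is run_id=run42. param columns in first-appearance order: lr, bs, depth, dropout, width; column 5 is width.
Long rows with run_id=run42, param=width: max(50.26, 9.4) = 50.26.

50.26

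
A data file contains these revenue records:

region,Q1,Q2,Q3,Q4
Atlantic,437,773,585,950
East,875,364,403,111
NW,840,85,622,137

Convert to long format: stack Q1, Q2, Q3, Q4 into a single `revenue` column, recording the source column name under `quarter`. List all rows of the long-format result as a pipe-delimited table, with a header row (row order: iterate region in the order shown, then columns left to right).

| region | quarter | revenue |
| Atlantic | Q1 | 437 |
| Atlantic | Q2 | 773 |
| Atlantic | Q3 | 585 |
| Atlantic | Q4 | 950 |
| East | Q1 | 875 |
| East | Q2 | 364 |
| East | Q3 | 403 |
| East | Q4 | 111 |
| NW | Q1 | 840 |
| NW | Q2 | 85 |
| NW | Q3 | 622 |
| NW | Q4 | 137 |

Each (region, column) pair becomes one row: 3 × 4 = 12 rows.
For example, (Atlantic, Q1) → revenue=437.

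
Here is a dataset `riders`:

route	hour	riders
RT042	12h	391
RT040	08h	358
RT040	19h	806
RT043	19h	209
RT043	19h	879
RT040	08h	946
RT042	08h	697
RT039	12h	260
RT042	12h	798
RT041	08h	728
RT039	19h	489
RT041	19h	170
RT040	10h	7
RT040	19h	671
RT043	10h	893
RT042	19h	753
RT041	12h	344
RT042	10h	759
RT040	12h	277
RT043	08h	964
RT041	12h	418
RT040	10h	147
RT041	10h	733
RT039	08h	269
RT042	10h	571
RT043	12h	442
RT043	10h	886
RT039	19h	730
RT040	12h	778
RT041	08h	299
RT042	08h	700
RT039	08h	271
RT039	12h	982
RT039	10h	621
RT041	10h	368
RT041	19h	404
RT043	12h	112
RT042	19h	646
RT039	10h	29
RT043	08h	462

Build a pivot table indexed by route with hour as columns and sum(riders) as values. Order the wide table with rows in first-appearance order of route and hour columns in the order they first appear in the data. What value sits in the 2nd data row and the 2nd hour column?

With rows in first-appearance order of route, row 2 is route=RT040. hour columns in first-appearance order: 12h, 08h, 19h, 10h; column 2 is 08h.
Long rows with route=RT040, hour=08h: 358 + 946 = 1304.

1304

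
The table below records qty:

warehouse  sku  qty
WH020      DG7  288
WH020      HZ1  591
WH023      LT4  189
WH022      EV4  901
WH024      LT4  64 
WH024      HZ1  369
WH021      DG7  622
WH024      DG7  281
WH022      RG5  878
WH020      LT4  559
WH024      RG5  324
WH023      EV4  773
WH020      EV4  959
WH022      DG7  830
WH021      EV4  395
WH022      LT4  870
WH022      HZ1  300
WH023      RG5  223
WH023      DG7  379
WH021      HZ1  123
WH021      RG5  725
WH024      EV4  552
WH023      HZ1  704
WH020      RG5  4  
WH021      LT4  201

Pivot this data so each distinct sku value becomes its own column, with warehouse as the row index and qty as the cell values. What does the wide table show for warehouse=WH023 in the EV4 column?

773

Wide layout: rows indexed by warehouse, columns are the 5 distinct sku values (DG7, HZ1, LT4, EV4, RG5).
Cell (warehouse=WH023, sku=EV4) draws from the long row where warehouse=WH023 and sku=EV4, which has qty=773.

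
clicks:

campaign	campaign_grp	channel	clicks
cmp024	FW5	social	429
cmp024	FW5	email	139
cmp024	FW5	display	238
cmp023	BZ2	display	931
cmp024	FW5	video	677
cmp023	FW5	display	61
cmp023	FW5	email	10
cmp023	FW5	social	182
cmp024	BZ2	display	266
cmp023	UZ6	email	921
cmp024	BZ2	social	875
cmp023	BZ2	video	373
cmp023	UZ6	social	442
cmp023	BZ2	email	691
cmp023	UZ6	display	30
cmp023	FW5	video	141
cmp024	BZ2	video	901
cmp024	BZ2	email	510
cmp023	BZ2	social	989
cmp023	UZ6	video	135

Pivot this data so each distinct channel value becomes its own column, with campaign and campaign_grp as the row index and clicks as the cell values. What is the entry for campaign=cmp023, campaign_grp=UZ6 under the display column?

30

Wide layout: rows indexed by campaign and campaign_grp, columns are the 4 distinct channel values (social, email, display, video).
Cell (campaign=cmp023, campaign_grp=UZ6, channel=display) draws from the long row where campaign=cmp023, campaign_grp=UZ6 and channel=display, which has clicks=30.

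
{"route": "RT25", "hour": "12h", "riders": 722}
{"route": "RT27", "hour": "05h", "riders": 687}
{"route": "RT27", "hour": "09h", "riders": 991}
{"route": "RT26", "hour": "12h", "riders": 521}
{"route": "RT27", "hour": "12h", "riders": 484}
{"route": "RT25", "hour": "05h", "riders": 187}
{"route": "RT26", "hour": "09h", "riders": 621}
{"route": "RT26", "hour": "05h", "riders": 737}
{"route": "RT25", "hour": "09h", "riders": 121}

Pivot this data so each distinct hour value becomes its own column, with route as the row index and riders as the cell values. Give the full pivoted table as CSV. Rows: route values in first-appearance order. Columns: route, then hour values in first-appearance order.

route,12h,05h,09h
RT25,722,187,121
RT27,484,687,991
RT26,521,737,621

Columns: route plus the 3 distinct hour values (12h, 05h, 09h).
For example, row RT25 column 12h takes riders=722 from the long row (RT25, 12h).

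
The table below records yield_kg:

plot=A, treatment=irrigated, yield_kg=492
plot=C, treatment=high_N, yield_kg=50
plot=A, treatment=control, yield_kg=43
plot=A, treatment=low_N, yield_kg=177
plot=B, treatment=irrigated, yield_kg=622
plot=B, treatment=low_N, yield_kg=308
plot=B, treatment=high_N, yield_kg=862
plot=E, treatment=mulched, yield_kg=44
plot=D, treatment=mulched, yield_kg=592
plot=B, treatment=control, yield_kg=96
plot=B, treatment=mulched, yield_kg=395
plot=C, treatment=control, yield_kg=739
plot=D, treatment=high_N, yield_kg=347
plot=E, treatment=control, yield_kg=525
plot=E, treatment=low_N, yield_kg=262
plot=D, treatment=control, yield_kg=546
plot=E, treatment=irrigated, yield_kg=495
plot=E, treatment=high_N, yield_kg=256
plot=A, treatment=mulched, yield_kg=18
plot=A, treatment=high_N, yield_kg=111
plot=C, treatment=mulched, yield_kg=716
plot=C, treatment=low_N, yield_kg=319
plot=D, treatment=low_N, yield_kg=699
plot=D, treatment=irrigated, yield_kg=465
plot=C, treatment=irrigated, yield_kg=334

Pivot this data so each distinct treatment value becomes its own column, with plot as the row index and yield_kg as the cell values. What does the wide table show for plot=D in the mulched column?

Wide layout: rows indexed by plot, columns are the 5 distinct treatment values (irrigated, high_N, control, low_N, mulched).
Cell (plot=D, treatment=mulched) draws from the long row where plot=D and treatment=mulched, which has yield_kg=592.

592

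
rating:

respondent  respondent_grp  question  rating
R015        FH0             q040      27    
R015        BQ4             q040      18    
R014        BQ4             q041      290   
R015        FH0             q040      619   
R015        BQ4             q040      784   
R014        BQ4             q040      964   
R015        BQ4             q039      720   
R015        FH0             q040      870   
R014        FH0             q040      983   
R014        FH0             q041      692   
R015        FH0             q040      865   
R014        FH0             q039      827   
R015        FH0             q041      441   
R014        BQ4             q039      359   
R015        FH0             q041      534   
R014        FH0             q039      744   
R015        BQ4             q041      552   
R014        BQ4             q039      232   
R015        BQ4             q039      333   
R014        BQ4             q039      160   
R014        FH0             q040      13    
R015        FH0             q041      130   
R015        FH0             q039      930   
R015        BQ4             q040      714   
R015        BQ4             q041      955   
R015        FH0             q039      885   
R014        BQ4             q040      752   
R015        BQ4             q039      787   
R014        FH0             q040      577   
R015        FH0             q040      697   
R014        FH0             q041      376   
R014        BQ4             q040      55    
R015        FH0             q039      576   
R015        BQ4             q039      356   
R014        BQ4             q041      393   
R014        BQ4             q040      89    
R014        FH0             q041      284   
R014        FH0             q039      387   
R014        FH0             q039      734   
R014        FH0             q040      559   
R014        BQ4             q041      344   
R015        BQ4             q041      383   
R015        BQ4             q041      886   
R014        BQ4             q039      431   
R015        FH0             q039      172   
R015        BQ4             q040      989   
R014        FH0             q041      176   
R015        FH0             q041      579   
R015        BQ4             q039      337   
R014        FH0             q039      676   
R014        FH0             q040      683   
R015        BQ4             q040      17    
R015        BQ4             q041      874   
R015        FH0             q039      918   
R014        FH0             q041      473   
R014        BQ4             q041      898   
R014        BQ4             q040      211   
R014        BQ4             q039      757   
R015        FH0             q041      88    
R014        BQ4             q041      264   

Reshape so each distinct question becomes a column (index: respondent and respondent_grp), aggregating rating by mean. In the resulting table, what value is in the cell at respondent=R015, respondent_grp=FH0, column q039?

Rows with respondent=R015, respondent_grp=FH0 and question=q039: rating values are 930, 885, 576, 172, 918.
(930 + 885 + 576 + 172 + 918) / 5 = 696.20.

696.20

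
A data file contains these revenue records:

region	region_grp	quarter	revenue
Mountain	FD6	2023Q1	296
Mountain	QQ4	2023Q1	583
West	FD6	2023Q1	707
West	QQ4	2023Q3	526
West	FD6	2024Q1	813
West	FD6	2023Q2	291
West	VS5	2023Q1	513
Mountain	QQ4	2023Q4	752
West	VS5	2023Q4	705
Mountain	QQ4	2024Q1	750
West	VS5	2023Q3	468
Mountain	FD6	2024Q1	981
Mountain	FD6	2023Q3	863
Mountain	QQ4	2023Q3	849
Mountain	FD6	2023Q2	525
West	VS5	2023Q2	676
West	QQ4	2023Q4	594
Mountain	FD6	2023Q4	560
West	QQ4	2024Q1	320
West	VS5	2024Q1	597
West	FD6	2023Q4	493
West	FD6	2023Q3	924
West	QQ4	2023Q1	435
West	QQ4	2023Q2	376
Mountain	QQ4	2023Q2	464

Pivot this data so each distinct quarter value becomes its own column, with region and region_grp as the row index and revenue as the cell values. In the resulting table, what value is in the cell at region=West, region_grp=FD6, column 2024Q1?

813

Wide layout: rows indexed by region and region_grp, columns are the 5 distinct quarter values (2023Q1, 2023Q3, 2024Q1, 2023Q2, 2023Q4).
Cell (region=West, region_grp=FD6, quarter=2024Q1) draws from the long row where region=West, region_grp=FD6 and quarter=2024Q1, which has revenue=813.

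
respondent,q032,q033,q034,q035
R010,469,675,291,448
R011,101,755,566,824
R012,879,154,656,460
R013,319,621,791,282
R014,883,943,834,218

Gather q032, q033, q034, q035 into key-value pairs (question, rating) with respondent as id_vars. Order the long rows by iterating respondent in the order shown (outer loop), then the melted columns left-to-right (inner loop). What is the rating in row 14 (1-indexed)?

20 rows total (5 × 4). Row 14: index ⌊(14-1)/4⌋ = 3 into respondent → R013; (14-1) mod 4 = 1 into the melted columns → q033.
So row 14 is (R013, q033, 621); rating = 621.

621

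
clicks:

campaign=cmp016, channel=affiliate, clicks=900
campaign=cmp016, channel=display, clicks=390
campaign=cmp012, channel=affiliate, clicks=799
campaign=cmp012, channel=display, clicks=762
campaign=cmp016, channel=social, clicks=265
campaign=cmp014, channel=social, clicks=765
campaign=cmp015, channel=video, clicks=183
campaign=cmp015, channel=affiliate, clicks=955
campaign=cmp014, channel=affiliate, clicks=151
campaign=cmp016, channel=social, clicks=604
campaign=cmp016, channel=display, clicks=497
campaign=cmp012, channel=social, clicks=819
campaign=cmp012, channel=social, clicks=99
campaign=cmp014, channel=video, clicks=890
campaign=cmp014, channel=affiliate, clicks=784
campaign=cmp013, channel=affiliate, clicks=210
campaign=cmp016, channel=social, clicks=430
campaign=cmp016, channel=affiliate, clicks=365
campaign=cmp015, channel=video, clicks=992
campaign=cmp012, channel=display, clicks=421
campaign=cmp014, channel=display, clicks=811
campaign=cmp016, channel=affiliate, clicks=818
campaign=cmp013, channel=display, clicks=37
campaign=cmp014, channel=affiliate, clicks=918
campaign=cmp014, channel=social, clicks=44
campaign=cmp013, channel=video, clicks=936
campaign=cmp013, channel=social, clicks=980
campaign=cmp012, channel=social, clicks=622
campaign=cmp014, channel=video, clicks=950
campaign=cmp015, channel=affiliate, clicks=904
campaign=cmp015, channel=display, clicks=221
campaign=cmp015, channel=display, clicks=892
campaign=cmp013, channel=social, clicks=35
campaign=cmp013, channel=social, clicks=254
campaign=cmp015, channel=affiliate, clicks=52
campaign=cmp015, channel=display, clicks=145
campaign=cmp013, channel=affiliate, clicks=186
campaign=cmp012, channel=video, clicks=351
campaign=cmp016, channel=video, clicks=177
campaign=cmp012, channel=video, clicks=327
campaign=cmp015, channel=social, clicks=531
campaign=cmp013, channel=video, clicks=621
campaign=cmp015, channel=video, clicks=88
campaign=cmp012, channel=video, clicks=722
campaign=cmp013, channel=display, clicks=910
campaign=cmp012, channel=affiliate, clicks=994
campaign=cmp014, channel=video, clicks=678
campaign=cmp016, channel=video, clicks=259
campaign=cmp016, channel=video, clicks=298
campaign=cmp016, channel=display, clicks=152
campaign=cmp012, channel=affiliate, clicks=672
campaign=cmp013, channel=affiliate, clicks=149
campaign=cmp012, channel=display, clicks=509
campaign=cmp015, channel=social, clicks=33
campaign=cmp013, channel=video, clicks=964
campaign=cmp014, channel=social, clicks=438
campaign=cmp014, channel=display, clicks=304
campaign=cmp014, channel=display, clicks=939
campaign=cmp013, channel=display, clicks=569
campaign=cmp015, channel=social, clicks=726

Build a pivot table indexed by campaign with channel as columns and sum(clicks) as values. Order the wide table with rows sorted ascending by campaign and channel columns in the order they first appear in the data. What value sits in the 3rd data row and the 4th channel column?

2518

With rows sorted ascending by campaign, row 3 is campaign=cmp014. channel columns in first-appearance order: affiliate, display, social, video; column 4 is video.
Long rows with campaign=cmp014, channel=video: 890 + 950 + 678 = 2518.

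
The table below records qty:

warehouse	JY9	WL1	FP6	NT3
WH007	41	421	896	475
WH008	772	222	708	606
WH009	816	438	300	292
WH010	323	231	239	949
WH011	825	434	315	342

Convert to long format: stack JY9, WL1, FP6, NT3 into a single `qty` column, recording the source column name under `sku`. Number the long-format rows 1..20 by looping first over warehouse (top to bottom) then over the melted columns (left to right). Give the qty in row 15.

20 rows total (5 × 4). Row 15: index ⌊(15-1)/4⌋ = 3 into warehouse → WH010; (15-1) mod 4 = 2 into the melted columns → FP6.
So row 15 is (WH010, FP6, 239); qty = 239.

239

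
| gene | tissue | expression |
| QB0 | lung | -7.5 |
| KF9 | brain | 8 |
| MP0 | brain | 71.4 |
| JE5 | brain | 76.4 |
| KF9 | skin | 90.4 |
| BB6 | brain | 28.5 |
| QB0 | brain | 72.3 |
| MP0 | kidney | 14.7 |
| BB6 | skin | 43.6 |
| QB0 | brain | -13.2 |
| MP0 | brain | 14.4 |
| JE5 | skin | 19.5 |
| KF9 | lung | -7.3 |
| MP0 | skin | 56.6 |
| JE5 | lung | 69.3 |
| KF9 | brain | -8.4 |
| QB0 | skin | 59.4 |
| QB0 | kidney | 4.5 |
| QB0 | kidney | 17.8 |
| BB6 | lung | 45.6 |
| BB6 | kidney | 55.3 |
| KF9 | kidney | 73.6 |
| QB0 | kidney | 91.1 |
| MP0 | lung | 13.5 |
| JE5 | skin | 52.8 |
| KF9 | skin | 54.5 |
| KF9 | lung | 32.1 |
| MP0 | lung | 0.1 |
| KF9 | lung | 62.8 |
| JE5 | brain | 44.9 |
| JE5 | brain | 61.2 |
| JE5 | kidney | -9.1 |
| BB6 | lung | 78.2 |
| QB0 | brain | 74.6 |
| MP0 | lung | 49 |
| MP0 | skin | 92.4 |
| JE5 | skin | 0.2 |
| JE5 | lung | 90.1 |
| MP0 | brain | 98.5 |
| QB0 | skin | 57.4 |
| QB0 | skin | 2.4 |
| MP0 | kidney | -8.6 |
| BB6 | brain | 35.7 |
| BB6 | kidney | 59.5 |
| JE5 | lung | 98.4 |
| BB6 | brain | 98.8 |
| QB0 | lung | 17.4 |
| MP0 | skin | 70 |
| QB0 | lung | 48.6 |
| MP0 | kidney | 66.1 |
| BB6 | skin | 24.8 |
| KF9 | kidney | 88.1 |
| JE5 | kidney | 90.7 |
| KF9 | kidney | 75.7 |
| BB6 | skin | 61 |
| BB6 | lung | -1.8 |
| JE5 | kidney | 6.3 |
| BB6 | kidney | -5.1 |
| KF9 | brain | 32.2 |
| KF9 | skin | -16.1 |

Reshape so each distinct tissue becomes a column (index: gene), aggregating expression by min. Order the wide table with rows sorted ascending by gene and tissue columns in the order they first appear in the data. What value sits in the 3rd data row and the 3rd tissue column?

-16.1

With rows sorted ascending by gene, row 3 is gene=KF9. tissue columns in first-appearance order: lung, brain, skin, kidney; column 3 is skin.
Long rows with gene=KF9, tissue=skin: min(90.4, 54.5, -16.1) = -16.1.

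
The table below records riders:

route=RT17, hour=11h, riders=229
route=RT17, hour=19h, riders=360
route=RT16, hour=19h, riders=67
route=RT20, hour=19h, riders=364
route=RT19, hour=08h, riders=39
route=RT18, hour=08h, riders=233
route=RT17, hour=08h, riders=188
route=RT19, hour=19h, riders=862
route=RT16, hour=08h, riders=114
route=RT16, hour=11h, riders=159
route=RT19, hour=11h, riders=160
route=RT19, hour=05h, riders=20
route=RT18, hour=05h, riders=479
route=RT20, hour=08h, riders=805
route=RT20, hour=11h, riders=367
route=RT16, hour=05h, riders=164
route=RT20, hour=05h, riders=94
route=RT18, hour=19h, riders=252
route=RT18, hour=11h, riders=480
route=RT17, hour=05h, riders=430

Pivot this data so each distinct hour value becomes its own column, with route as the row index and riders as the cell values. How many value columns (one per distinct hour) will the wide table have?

4

4 distinct hour values: 05h, 08h, 11h, 19h.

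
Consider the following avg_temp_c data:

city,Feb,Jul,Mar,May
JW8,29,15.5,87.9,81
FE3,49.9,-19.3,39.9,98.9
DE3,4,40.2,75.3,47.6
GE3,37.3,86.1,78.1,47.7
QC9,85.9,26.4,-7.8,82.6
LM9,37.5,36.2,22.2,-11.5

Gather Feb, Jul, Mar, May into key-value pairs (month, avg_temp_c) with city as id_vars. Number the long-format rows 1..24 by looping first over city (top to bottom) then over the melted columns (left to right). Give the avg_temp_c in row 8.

98.9

24 rows total (6 × 4). Row 8: index ⌊(8-1)/4⌋ = 1 into city → FE3; (8-1) mod 4 = 3 into the melted columns → May.
So row 8 is (FE3, May, 98.9); avg_temp_c = 98.9.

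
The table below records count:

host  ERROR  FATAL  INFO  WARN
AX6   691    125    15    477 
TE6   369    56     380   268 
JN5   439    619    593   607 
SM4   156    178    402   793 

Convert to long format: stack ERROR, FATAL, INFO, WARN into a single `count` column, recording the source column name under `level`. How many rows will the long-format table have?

4 host values × 4 melted columns = 16 rows.

16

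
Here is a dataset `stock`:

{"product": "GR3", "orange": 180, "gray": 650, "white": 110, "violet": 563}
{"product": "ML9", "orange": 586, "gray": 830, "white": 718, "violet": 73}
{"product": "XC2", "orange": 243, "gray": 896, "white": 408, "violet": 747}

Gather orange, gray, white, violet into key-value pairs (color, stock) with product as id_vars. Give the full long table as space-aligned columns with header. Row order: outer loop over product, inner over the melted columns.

product  color   stock
GR3      orange  180  
GR3      gray    650  
GR3      white   110  
GR3      violet  563  
ML9      orange  586  
ML9      gray    830  
ML9      white   718  
ML9      violet  73   
XC2      orange  243  
XC2      gray    896  
XC2      white   408  
XC2      violet  747  

Each (product, column) pair becomes one row: 3 × 4 = 12 rows.
For example, (GR3, orange) → stock=180.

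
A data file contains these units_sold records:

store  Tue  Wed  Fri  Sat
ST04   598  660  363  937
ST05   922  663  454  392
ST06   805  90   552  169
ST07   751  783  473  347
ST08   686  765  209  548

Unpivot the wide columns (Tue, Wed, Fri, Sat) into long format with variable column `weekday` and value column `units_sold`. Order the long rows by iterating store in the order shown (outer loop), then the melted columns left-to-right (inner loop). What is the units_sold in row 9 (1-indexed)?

805

20 rows total (5 × 4). Row 9: index ⌊(9-1)/4⌋ = 2 into store → ST06; (9-1) mod 4 = 0 into the melted columns → Tue.
So row 9 is (ST06, Tue, 805); units_sold = 805.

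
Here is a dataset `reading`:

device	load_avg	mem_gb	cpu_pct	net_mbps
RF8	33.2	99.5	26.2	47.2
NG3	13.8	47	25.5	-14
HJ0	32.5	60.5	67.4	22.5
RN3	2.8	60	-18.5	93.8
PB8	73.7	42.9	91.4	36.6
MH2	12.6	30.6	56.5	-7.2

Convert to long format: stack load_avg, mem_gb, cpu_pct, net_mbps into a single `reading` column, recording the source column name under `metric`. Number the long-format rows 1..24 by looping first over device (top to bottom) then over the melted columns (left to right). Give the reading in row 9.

32.5

24 rows total (6 × 4). Row 9: index ⌊(9-1)/4⌋ = 2 into device → HJ0; (9-1) mod 4 = 0 into the melted columns → load_avg.
So row 9 is (HJ0, load_avg, 32.5); reading = 32.5.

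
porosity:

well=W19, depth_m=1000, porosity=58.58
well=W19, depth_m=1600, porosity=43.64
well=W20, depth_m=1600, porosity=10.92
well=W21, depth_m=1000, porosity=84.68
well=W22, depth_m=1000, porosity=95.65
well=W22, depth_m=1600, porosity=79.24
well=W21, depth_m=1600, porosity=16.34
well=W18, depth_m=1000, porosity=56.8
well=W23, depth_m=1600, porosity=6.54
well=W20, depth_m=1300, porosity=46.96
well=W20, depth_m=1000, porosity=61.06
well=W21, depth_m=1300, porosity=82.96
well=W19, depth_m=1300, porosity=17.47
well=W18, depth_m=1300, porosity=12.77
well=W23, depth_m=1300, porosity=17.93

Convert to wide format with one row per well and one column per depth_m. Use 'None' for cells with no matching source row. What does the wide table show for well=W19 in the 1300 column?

The long row with well=W19, depth_m=1300 has porosity=17.47.

17.47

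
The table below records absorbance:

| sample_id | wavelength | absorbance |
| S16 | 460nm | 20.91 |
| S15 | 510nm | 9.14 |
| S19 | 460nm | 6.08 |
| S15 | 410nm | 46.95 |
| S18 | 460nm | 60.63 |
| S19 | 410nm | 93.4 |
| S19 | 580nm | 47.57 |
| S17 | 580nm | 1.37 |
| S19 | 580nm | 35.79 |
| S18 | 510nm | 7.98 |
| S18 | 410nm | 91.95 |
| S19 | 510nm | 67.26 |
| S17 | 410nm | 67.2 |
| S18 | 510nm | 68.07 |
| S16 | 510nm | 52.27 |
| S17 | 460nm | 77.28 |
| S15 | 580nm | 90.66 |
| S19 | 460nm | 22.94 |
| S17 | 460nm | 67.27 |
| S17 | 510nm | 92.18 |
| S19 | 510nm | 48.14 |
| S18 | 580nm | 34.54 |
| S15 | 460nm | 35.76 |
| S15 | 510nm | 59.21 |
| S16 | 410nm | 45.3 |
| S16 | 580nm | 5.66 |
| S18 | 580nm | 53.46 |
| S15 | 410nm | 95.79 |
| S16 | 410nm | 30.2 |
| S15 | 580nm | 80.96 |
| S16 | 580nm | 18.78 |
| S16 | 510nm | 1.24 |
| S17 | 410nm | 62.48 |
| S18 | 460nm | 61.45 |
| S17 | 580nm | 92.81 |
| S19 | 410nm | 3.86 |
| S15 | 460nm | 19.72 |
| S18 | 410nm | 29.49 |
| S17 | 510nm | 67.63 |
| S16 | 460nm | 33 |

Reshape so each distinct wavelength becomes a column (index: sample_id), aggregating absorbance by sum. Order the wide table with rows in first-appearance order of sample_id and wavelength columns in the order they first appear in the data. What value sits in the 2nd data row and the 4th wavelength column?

With rows in first-appearance order of sample_id, row 2 is sample_id=S15. wavelength columns in first-appearance order: 460nm, 510nm, 410nm, 580nm; column 4 is 580nm.
Long rows with sample_id=S15, wavelength=580nm: 90.66 + 80.96 = 171.62.

171.62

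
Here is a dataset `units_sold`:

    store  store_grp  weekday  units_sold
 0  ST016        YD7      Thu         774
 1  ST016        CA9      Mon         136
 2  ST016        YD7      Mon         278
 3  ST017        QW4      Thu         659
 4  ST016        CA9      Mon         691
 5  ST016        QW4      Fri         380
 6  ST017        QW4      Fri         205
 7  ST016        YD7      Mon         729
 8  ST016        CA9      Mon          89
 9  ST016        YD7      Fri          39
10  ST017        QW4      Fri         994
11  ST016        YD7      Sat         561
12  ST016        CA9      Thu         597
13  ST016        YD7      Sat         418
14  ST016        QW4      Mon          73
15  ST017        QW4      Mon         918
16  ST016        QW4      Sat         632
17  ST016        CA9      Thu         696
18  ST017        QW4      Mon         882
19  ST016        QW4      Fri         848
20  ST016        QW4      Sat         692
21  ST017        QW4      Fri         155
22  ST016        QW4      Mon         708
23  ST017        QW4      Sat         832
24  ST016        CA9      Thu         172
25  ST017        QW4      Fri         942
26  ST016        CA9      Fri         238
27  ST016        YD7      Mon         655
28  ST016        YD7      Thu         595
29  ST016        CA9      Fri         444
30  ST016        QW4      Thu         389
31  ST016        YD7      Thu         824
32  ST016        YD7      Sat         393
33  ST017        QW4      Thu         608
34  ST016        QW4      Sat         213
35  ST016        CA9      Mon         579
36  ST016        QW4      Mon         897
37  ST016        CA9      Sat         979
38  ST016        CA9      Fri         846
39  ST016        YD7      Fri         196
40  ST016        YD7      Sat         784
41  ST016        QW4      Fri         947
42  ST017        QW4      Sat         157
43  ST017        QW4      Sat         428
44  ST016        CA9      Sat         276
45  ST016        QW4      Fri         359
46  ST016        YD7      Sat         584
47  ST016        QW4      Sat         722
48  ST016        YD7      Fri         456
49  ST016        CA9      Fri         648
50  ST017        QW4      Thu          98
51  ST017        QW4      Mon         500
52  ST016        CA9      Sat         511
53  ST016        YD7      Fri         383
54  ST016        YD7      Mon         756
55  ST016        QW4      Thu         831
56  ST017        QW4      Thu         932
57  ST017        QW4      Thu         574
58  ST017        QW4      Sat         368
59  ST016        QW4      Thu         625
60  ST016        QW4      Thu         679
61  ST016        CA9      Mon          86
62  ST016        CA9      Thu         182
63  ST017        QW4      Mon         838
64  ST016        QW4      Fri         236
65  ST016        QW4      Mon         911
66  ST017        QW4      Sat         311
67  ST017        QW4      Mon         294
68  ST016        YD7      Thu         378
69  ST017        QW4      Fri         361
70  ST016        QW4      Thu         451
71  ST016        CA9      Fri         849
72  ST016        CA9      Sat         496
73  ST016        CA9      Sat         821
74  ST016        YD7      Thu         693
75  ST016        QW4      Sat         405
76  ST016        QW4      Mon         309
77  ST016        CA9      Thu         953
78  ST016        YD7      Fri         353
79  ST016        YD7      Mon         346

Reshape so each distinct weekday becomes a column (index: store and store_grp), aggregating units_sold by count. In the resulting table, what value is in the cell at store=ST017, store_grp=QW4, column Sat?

5

Rows with store=ST017, store_grp=QW4 and weekday=Sat: units_sold values are 832, 157, 428, 368, 311.
5 rows match — count = 5.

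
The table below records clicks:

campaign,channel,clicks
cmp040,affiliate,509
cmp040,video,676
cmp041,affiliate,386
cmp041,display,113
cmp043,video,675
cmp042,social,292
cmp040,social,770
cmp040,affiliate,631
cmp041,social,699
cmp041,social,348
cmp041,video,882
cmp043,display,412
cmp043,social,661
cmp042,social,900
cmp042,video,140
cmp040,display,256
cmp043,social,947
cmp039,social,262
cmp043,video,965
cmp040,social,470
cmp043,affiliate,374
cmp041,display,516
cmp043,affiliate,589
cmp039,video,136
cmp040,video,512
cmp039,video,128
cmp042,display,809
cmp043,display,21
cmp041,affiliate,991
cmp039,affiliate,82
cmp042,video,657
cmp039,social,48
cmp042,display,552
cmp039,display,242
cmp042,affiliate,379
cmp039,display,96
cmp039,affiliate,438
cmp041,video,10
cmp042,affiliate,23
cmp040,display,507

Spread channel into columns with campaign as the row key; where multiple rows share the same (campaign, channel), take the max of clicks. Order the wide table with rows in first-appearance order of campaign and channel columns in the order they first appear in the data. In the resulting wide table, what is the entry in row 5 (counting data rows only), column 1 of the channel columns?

With rows in first-appearance order of campaign, row 5 is campaign=cmp039. channel columns in first-appearance order: affiliate, video, display, social; column 1 is affiliate.
Long rows with campaign=cmp039, channel=affiliate: max(82, 438) = 438.

438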